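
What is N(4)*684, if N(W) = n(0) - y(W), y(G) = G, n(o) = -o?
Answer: -2736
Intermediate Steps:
N(W) = -W (N(W) = -1*0 - W = 0 - W = -W)
N(4)*684 = -1*4*684 = -4*684 = -2736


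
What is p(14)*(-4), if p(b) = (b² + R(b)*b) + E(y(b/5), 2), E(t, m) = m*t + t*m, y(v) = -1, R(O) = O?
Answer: -1552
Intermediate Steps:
E(t, m) = 2*m*t (E(t, m) = m*t + m*t = 2*m*t)
p(b) = -4 + 2*b² (p(b) = (b² + b*b) + 2*2*(-1) = (b² + b²) - 4 = 2*b² - 4 = -4 + 2*b²)
p(14)*(-4) = (-4 + 2*14²)*(-4) = (-4 + 2*196)*(-4) = (-4 + 392)*(-4) = 388*(-4) = -1552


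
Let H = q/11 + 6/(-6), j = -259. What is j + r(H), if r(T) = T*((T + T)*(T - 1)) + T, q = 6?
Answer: -346134/1331 ≈ -260.06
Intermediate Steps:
H = -5/11 (H = 6/11 + 6/(-6) = 6*(1/11) + 6*(-⅙) = 6/11 - 1 = -5/11 ≈ -0.45455)
r(T) = T + 2*T²*(-1 + T) (r(T) = T*((2*T)*(-1 + T)) + T = T*(2*T*(-1 + T)) + T = 2*T²*(-1 + T) + T = T + 2*T²*(-1 + T))
j + r(H) = -259 - 5*(1 - 2*(-5/11) + 2*(-5/11)²)/11 = -259 - 5*(1 + 10/11 + 2*(25/121))/11 = -259 - 5*(1 + 10/11 + 50/121)/11 = -259 - 5/11*281/121 = -259 - 1405/1331 = -346134/1331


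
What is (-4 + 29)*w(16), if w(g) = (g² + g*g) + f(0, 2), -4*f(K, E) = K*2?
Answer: 12800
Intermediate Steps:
f(K, E) = -K/2 (f(K, E) = -K*2/4 = -K/2)
w(g) = 2*g² (w(g) = (g² + g*g) - ½*0 = (g² + g²) + 0 = 2*g² + 0 = 2*g²)
(-4 + 29)*w(16) = (-4 + 29)*(2*16²) = 25*(2*256) = 25*512 = 12800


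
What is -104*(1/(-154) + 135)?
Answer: -1081028/77 ≈ -14039.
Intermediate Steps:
-104*(1/(-154) + 135) = -104*(-1/154 + 135) = -104*20789/154 = -1081028/77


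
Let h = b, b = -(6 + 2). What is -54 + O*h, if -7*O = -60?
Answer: -858/7 ≈ -122.57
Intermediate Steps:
O = 60/7 (O = -⅐*(-60) = 60/7 ≈ 8.5714)
b = -8 (b = -1*8 = -8)
h = -8
-54 + O*h = -54 + (60/7)*(-8) = -54 - 480/7 = -858/7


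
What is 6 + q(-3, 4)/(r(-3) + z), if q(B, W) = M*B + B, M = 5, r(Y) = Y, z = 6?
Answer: 0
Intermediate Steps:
q(B, W) = 6*B (q(B, W) = 5*B + B = 6*B)
6 + q(-3, 4)/(r(-3) + z) = 6 + (6*(-3))/(-3 + 6) = 6 - 18/3 = 6 + (1/3)*(-18) = 6 - 6 = 0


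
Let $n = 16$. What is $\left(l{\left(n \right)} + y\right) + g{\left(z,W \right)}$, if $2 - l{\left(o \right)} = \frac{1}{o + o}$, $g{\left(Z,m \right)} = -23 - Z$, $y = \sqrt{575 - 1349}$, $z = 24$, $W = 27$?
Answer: $- \frac{1441}{32} + 3 i \sqrt{86} \approx -45.031 + 27.821 i$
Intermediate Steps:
$y = 3 i \sqrt{86}$ ($y = \sqrt{-774} = 3 i \sqrt{86} \approx 27.821 i$)
$l{\left(o \right)} = 2 - \frac{1}{2 o}$ ($l{\left(o \right)} = 2 - \frac{1}{o + o} = 2 - \frac{1}{2 o}$)
$\left(l{\left(n \right)} + y\right) + g{\left(z,W \right)} = \left(\left(2 - \frac{1}{2 \cdot 16}\right) + 3 i \sqrt{86}\right) - 47 = \left(\left(2 - \frac{1}{32}\right) + 3 i \sqrt{86}\right) - 47 = \left(\frac{63}{32} + 3 i \sqrt{86}\right) - 47 = - \frac{1441}{32} + 3 i \sqrt{86}$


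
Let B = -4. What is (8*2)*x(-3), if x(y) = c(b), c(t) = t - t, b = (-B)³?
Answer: 0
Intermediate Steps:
b = 64 (b = (-1*(-4))³ = 4³ = 64)
c(t) = 0
x(y) = 0
(8*2)*x(-3) = (8*2)*0 = 16*0 = 0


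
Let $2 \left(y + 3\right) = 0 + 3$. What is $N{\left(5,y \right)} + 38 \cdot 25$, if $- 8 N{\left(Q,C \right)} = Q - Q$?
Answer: $950$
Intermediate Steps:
$y = - \frac{3}{2}$ ($y = -3 + \frac{0 + 3}{2} = -3 + \frac{1}{2} \cdot 3 = -3 + \frac{3}{2} = - \frac{3}{2} \approx -1.5$)
$N{\left(Q,C \right)} = 0$ ($N{\left(Q,C \right)} = - \frac{Q - Q}{8} = \left(- \frac{1}{8}\right) 0 = 0$)
$N{\left(5,y \right)} + 38 \cdot 25 = 0 + 38 \cdot 25 = 0 + 950 = 950$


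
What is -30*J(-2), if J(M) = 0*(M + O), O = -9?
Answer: 0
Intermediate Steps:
J(M) = 0 (J(M) = 0*(M - 9) = 0*(-9 + M) = 0)
-30*J(-2) = -30*0 = 0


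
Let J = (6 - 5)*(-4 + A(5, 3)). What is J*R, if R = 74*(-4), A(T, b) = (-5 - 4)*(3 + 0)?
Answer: 9176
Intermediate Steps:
A(T, b) = -27 (A(T, b) = -9*3 = -27)
J = -31 (J = (6 - 5)*(-4 - 27) = 1*(-31) = -31)
R = -296
J*R = -31*(-296) = 9176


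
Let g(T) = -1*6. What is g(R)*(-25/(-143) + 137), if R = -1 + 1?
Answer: -117696/143 ≈ -823.05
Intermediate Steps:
R = 0
g(T) = -6
g(R)*(-25/(-143) + 137) = -6*(-25/(-143) + 137) = -6*(-25*(-1/143) + 137) = -6*(25/143 + 137) = -6*19616/143 = -117696/143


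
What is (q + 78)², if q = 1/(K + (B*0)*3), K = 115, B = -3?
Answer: 80478841/13225 ≈ 6085.4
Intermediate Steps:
q = 1/115 (q = 1/(115 - 3*0*3) = 1/(115 + 0*3) = 1/(115 + 0) = 1/115 ≈ 0.0086956)
(q + 78)² = (1/115 + 78)² = (8971/115)² = 80478841/13225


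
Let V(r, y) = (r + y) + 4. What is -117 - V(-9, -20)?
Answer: -92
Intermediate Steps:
V(r, y) = 4 + r + y
-117 - V(-9, -20) = -117 - (4 - 9 - 20) = -117 - 1*(-25) = -117 + 25 = -92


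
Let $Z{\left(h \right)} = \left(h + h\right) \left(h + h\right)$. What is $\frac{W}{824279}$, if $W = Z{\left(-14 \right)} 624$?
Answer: $\frac{489216}{824279} \approx 0.59351$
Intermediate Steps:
$Z{\left(h \right)} = 4 h^{2}$ ($Z{\left(h \right)} = 2 h 2 h = 4 h^{2}$)
$W = 489216$ ($W = 4 \left(-14\right)^{2} \cdot 624 = 4 \cdot 196 \cdot 624 = 784 \cdot 624 = 489216$)
$\frac{W}{824279} = \frac{489216}{824279}$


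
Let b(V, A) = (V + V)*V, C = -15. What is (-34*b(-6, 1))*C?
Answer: 36720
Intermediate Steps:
b(V, A) = 2*V**2 (b(V, A) = (2*V)*V = 2*V**2)
(-34*b(-6, 1))*C = -68*(-6)**2*(-15) = -68*36*(-15) = -34*72*(-15) = -2448*(-15) = 36720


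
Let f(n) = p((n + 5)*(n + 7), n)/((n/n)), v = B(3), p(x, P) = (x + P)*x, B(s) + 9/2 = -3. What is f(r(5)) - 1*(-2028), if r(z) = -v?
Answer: 579823/16 ≈ 36239.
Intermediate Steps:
B(s) = -15/2 (B(s) = -9/2 - 3 = -15/2)
p(x, P) = x*(P + x) (p(x, P) = (P + x)*x = x*(P + x))
v = -15/2 ≈ -7.5000
r(z) = 15/2 (r(z) = -1*(-15/2) = 15/2)
f(n) = (5 + n)*(7 + n)*(n + (5 + n)*(7 + n)) (f(n) = (((n + 5)*(n + 7))*(n + (n + 5)*(n + 7)))/((n/n)) = (((5 + n)*(7 + n))*(n + (5 + n)*(7 + n)))/1 = ((5 + n)*(7 + n)*(n + (5 + n)*(7 + n)))*1 = (5 + n)*(7 + n)*(n + (5 + n)*(7 + n)))
f(r(5)) - 1*(-2028) = (35 + (15/2)² + 12*(15/2))*(35 + (15/2)² + 13*(15/2)) - 1*(-2028) = (35 + 225/4 + 90)*(35 + 225/4 + 195/2) + 2028 = (725/4)*(755/4) + 2028 = 547375/16 + 2028 = 579823/16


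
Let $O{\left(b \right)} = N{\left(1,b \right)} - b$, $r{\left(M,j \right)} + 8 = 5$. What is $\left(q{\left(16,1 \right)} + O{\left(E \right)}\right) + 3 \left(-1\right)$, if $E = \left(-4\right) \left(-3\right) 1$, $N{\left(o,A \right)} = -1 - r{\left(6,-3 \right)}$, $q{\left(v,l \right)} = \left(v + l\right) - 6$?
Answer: $-2$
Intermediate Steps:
$r{\left(M,j \right)} = -3$ ($r{\left(M,j \right)} = -8 + 5 = -3$)
$q{\left(v,l \right)} = -6 + l + v$ ($q{\left(v,l \right)} = \left(l + v\right) - 6 = -6 + l + v$)
$N{\left(o,A \right)} = 2$ ($N{\left(o,A \right)} = -1 - -3 = -1 + 3 = 2$)
$E = 12$ ($E = 12 \cdot 1 = 12$)
$O{\left(b \right)} = 2 - b$
$\left(q{\left(16,1 \right)} + O{\left(E \right)}\right) + 3 \left(-1\right) = \left(\left(-6 + 1 + 16\right) + \left(2 - 12\right)\right) + 3 \left(-1\right) = \left(11 + \left(2 - 12\right)\right) - 3 = \left(11 - 10\right) - 3 = 1 - 3 = -2$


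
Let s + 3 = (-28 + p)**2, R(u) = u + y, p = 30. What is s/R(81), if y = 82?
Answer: 1/163 ≈ 0.0061350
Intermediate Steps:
R(u) = 82 + u (R(u) = u + 82 = 82 + u)
s = 1 (s = -3 + (-28 + 30)**2 = -3 + 2**2 = -3 + 4 = 1)
s/R(81) = 1/(82 + 81) = 1/163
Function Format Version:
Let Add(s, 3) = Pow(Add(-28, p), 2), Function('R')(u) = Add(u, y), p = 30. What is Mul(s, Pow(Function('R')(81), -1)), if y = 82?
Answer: Rational(1, 163) ≈ 0.0061350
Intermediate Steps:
Function('R')(u) = Add(82, u) (Function('R')(u) = Add(u, 82) = Add(82, u))
s = 1 (s = Add(-3, Pow(Add(-28, 30), 2)) = Add(-3, Pow(2, 2)) = Add(-3, 4) = 1)
Mul(s, Pow(Function('R')(81), -1)) = Mul(1, Pow(Add(82, 81), -1)) = Mul(1, Pow(163, -1)) = Mul(1, Rational(1, 163)) = Rational(1, 163)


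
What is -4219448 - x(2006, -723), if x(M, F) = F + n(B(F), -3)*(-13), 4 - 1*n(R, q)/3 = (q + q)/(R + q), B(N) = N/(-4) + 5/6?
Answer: -9040390559/2143 ≈ -4.2186e+6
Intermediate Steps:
B(N) = 5/6 - N/4 (B(N) = N*(-1/4) + 5*(1/6) = -N/4 + 5/6 = 5/6 - N/4)
n(R, q) = 12 - 6*q/(R + q) (n(R, q) = 12 - 3*(q + q)/(R + q) = 12 - 3*2*q/(R + q) = 12 - 6*q/(R + q))
x(M, F) = F - 78*(-4/3 - F/2)/(-13/6 - F/4) (x(M, F) = F + (6*(-3 + 2*(5/6 - F/4))/((5/6 - F/4) - 3))*(-13) = F + (6*(-3 + (5/3 - F/2))/(-13/6 - F/4))*(-13) = F + (6*(-4/3 - F/2)/(-13/6 - F/4))*(-13) = F - 78*(-4/3 - F/2)/(-13/6 - F/4))
-4219448 - x(2006, -723) = -4219448 - (-1248 - 442*(-723) + 3*(-723)**2)/(26 + 3*(-723)) = -4219448 - (-1248 + 319566 + 3*522729)/(26 - 2169) = -4219448 - (-1248 + 319566 + 1568187)/(-2143) = -4219448 - (-1)*1886505/2143 = -4219448 - 1*(-1886505/2143) = -4219448 + 1886505/2143 = -9040390559/2143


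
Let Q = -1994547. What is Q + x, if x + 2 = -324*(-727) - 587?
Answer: -1759588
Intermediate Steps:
x = 234959 (x = -2 + (-324*(-727) - 587) = -2 + (235548 - 587) = -2 + 234961 = 234959)
Q + x = -1994547 + 234959 = -1759588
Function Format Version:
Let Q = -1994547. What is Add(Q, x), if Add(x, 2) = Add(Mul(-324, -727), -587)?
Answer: -1759588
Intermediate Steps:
x = 234959 (x = Add(-2, Add(Mul(-324, -727), -587)) = Add(-2, Add(235548, -587)) = Add(-2, 234961) = 234959)
Add(Q, x) = Add(-1994547, 234959) = -1759588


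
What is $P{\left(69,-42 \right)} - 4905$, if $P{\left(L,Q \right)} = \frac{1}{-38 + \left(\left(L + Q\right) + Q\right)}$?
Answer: $- \frac{259966}{53} \approx -4905.0$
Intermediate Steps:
$P{\left(L,Q \right)} = \frac{1}{-38 + L + 2 Q}$ ($P{\left(L,Q \right)} = \frac{1}{-38 + \left(L + 2 Q\right)} = \frac{1}{-38 + L + 2 Q}$)
$P{\left(69,-42 \right)} - 4905 = \frac{1}{-38 + 69 + 2 \left(-42\right)} - 4905 = \frac{1}{-38 + 69 - 84} - 4905 = \frac{1}{-53} - 4905 = - \frac{1}{53} - 4905 = - \frac{259966}{53}$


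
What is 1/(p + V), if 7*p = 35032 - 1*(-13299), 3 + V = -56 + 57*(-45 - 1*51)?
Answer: 7/9614 ≈ 0.00072811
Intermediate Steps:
V = -5531 (V = -3 + (-56 + 57*(-45 - 1*51)) = -3 + (-56 + 57*(-45 - 51)) = -3 + (-56 + 57*(-96)) = -3 + (-56 - 5472) = -3 - 5528 = -5531)
p = 48331/7 (p = (35032 - 1*(-13299))/7 = (35032 + 13299)/7 = (⅐)*48331 = 48331/7 ≈ 6904.4)
1/(p + V) = 1/(48331/7 - 5531) = 1/(9614/7) = 7/9614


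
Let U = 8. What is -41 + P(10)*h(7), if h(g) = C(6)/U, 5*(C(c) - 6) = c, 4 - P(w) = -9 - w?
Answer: -203/10 ≈ -20.300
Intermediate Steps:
P(w) = 13 + w (P(w) = 4 - (-9 - w) = 4 + (9 + w) = 13 + w)
C(c) = 6 + c/5
h(g) = 9/10 (h(g) = (6 + (⅕)*6)/8 = (6 + 6/5)*(⅛) = (36/5)*(⅛) = 9/10)
-41 + P(10)*h(7) = -41 + (13 + 10)*(9/10) = -41 + 23*(9/10) = -41 + 207/10 = -203/10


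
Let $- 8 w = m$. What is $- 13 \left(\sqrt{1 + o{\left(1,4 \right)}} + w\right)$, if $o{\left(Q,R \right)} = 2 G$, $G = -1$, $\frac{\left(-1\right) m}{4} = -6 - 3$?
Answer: $\frac{117}{2} - 13 i \approx 58.5 - 13.0 i$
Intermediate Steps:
$m = 36$ ($m = - 4 \left(-6 - 3\right) = \left(-4\right) \left(-9\right) = 36$)
$o{\left(Q,R \right)} = -2$ ($o{\left(Q,R \right)} = 2 \left(-1\right) = -2$)
$w = - \frac{9}{2}$ ($w = \left(- \frac{1}{8}\right) 36 = - \frac{9}{2} \approx -4.5$)
$- 13 \left(\sqrt{1 + o{\left(1,4 \right)}} + w\right) = - 13 \left(\sqrt{1 - 2} - \frac{9}{2}\right) = - 13 \left(\sqrt{-1} - \frac{9}{2}\right) = - 13 \left(i - \frac{9}{2}\right) = - 13 \left(- \frac{9}{2} + i\right) = \frac{117}{2} - 13 i$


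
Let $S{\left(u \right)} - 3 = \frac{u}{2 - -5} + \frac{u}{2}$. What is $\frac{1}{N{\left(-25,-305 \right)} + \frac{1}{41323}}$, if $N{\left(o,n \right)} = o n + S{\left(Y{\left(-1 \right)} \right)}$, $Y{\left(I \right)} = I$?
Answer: $\frac{578522}{4412593923} \approx 0.00013111$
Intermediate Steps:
$S{\left(u \right)} = 3 + \frac{9 u}{14}$ ($S{\left(u \right)} = 3 + \left(\frac{u}{2 - -5} + \frac{u}{2}\right) = 3 + \left(\frac{u}{2 + 5} + u \frac{1}{2}\right) = 3 + \left(\frac{u}{7} + \frac{u}{2}\right) = 3 + \frac{9 u}{14}$)
$N{\left(o,n \right)} = \frac{33}{14} + n o$ ($N{\left(o,n \right)} = o n + \left(3 + \frac{9}{14} \left(-1\right)\right) = n o + \left(3 - \frac{9}{14}\right) = n o + \frac{33}{14} = \frac{33}{14} + n o$)
$\frac{1}{N{\left(-25,-305 \right)} + \frac{1}{41323}} = \frac{1}{\left(\frac{33}{14} - -7625\right) + \frac{1}{41323}} = \frac{1}{\left(\frac{33}{14} + 7625\right) + \frac{1}{41323}} = \frac{1}{\frac{106783}{14} + \frac{1}{41323}} = \frac{1}{\frac{4412593923}{578522}} = \frac{578522}{4412593923}$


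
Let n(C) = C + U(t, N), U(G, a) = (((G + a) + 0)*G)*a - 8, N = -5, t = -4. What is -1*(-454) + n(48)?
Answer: 314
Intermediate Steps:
U(G, a) = -8 + G*a*(G + a) (U(G, a) = ((G + a)*G)*a - 8 = (G*(G + a))*a - 8 = G*a*(G + a) - 8 = -8 + G*a*(G + a))
n(C) = -188 + C (n(C) = C + (-8 - 4*(-5)**2 - 5*(-4)**2) = C + (-8 - 4*25 - 5*16) = C + (-8 - 100 - 80) = C - 188 = -188 + C)
-1*(-454) + n(48) = -1*(-454) + (-188 + 48) = 454 - 140 = 314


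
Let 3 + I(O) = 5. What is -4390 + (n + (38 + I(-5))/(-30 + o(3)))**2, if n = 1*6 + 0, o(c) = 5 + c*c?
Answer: -17511/4 ≈ -4377.8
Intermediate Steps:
I(O) = 2 (I(O) = -3 + 5 = 2)
o(c) = 5 + c**2
n = 6 (n = 6 + 0 = 6)
-4390 + (n + (38 + I(-5))/(-30 + o(3)))**2 = -4390 + (6 + (38 + 2)/(-30 + (5 + 3**2)))**2 = -4390 + (6 + 40/(-30 + (5 + 9)))**2 = -4390 + (6 + 40/(-30 + 14))**2 = -4390 + (6 + 40/(-16))**2 = -4390 + (6 + 40*(-1/16))**2 = -4390 + (6 - 5/2)**2 = -4390 + (7/2)**2 = -4390 + 49/4 = -17511/4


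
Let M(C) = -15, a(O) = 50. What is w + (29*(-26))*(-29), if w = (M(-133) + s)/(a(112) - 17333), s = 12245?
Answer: 377897848/17283 ≈ 21865.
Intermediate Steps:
w = -12230/17283 (w = (-15 + 12245)/(50 - 17333) = 12230/(-17283) = 12230*(-1/17283) = -12230/17283 ≈ -0.70763)
w + (29*(-26))*(-29) = -12230/17283 + (29*(-26))*(-29) = -12230/17283 - 754*(-29) = -12230/17283 + 21866 = 377897848/17283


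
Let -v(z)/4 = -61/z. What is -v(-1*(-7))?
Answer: -244/7 ≈ -34.857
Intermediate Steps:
v(z) = 244/z (v(z) = -(-244)/z = 244/z)
-v(-1*(-7)) = -244/((-1*(-7))) = -244/7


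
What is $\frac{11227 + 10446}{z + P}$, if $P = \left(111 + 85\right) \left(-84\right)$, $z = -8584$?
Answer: $- \frac{21673}{25048} \approx -0.86526$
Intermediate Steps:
$P = -16464$ ($P = 196 \left(-84\right) = -16464$)
$\frac{11227 + 10446}{z + P} = \frac{11227 + 10446}{-8584 - 16464} = \frac{21673}{-25048} = 21673 \left(- \frac{1}{25048}\right) = - \frac{21673}{25048}$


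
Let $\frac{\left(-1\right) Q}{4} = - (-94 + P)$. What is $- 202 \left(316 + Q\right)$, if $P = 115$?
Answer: $-80800$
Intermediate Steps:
$Q = 84$ ($Q = - 4 \left(- (-94 + 115)\right) = - 4 \left(\left(-1\right) 21\right) = \left(-4\right) \left(-21\right) = 84$)
$- 202 \left(316 + Q\right) = - 202 \left(316 + 84\right) = \left(-202\right) 400 = -80800$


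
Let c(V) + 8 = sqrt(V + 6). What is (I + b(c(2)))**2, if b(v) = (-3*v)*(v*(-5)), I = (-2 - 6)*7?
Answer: 1509376 - 983040*sqrt(2) ≈ 1.1915e+5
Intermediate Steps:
I = -56 (I = -8*7 = -56)
c(V) = -8 + sqrt(6 + V) (c(V) = -8 + sqrt(V + 6) = -8 + sqrt(6 + V))
b(v) = 15*v**2 (b(v) = (-3*v)*(-5*v) = 15*v**2)
(I + b(c(2)))**2 = (-56 + 15*(-8 + sqrt(6 + 2))**2)**2 = (-56 + 15*(-8 + sqrt(8))**2)**2 = (-56 + 15*(-8 + 2*sqrt(2))**2)**2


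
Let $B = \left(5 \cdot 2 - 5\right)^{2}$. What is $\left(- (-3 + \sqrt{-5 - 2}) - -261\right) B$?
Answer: $6600 - 25 i \sqrt{7} \approx 6600.0 - 66.144 i$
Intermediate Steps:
$B = 25$ ($B = \left(10 - 5\right)^{2} = 5^{2} = 25$)
$\left(- (-3 + \sqrt{-5 - 2}) - -261\right) B = \left(- (-3 + \sqrt{-5 - 2}) - -261\right) 25 = \left(- (-3 + \sqrt{-7}) + 261\right) 25 = \left(- (-3 + i \sqrt{7}) + 261\right) 25 = \left(\left(3 - i \sqrt{7}\right) + 261\right) 25 = \left(264 - i \sqrt{7}\right) 25 = 6600 - 25 i \sqrt{7}$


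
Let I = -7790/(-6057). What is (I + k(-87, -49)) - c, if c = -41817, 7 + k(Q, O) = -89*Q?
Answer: 300150311/6057 ≈ 49554.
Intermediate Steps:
I = 7790/6057 (I = -7790*(-1/6057) = 7790/6057 ≈ 1.2861)
k(Q, O) = -7 - 89*Q
(I + k(-87, -49)) - c = (7790/6057 + (-7 - 89*(-87))) - 1*(-41817) = (7790/6057 + (-7 + 7743)) + 41817 = (7790/6057 + 7736) + 41817 = 46864742/6057 + 41817 = 300150311/6057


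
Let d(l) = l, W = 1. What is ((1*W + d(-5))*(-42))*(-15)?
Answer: -2520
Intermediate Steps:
((1*W + d(-5))*(-42))*(-15) = ((1*1 - 5)*(-42))*(-15) = ((1 - 5)*(-42))*(-15) = -4*(-42)*(-15) = 168*(-15) = -2520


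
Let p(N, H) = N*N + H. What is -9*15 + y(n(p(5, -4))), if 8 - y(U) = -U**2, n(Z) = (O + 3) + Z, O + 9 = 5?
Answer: 273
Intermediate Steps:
O = -4 (O = -9 + 5 = -4)
p(N, H) = H + N**2 (p(N, H) = N**2 + H = H + N**2)
n(Z) = -1 + Z (n(Z) = (-4 + 3) + Z = -1 + Z)
y(U) = 8 + U**2 (y(U) = 8 - (-1)*U**2 = 8 + U**2)
-9*15 + y(n(p(5, -4))) = -9*15 + (8 + (-1 + (-4 + 5**2))**2) = -135 + (8 + (-1 + (-4 + 25))**2) = -135 + (8 + (-1 + 21)**2) = -135 + (8 + 20**2) = -135 + (8 + 400) = -135 + 408 = 273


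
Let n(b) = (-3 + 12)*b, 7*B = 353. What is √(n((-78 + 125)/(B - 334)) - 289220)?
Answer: 169*I*√39900485/1985 ≈ 537.79*I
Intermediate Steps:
B = 353/7 (B = (⅐)*353 = 353/7 ≈ 50.429)
n(b) = 9*b
√(n((-78 + 125)/(B - 334)) - 289220) = √(9*((-78 + 125)/(353/7 - 334)) - 289220) = √(9*(47/(-1985/7)) - 289220) = √(9*(47*(-7/1985)) - 289220) = √(9*(-329/1985) - 289220) = √(-2961/1985 - 289220) = √(-574104661/1985) = 169*I*√39900485/1985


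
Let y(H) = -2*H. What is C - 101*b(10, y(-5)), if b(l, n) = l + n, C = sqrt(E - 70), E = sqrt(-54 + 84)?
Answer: -2020 + I*sqrt(70 - sqrt(30)) ≈ -2020.0 + 8.0326*I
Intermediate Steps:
E = sqrt(30) ≈ 5.4772
C = sqrt(-70 + sqrt(30)) (C = sqrt(sqrt(30) - 70) = sqrt(-70 + sqrt(30)) ≈ 8.0326*I)
C - 101*b(10, y(-5)) = sqrt(-70 + sqrt(30)) - 101*(10 - 2*(-5)) = sqrt(-70 + sqrt(30)) - 101*(10 + 10) = sqrt(-70 + sqrt(30)) - 101*20 = sqrt(-70 + sqrt(30)) - 2020 = -2020 + sqrt(-70 + sqrt(30))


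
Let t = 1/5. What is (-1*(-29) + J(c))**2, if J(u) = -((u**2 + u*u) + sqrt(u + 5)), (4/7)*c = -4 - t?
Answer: 249830481/40000 + 15809*I*sqrt(235)/1000 ≈ 6245.8 + 242.35*I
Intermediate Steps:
t = 1/5 ≈ 0.20000
c = -147/20 (c = 7*(-4 - 1*1/5)/4 = 7*(-4 - 1/5)/4 = (7/4)*(-21/5) = -147/20 ≈ -7.3500)
J(u) = -sqrt(5 + u) - 2*u**2 (J(u) = -((u**2 + u**2) + sqrt(5 + u)) = -(2*u**2 + sqrt(5 + u)) = -(sqrt(5 + u) + 2*u**2) = -sqrt(5 + u) - 2*u**2)
(-1*(-29) + J(c))**2 = (-1*(-29) + (-sqrt(5 - 147/20) - 2*(-147/20)**2))**2 = (29 + (-sqrt(-47/20) - 2*21609/400))**2 = (29 + (-I*sqrt(235)/10 - 21609/200))**2 = (29 + (-21609/200 - I*sqrt(235)/10))**2 = (-15809/200 - I*sqrt(235)/10)**2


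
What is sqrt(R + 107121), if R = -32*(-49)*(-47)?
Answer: 5*sqrt(1337) ≈ 182.82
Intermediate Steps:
R = -73696 (R = 1568*(-47) = -73696)
sqrt(R + 107121) = sqrt(-73696 + 107121) = sqrt(33425) = 5*sqrt(1337)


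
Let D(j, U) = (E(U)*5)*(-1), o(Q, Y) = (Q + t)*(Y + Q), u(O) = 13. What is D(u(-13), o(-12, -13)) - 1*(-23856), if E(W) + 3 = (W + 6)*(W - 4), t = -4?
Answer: -780009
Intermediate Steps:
E(W) = -3 + (-4 + W)*(6 + W) (E(W) = -3 + (W + 6)*(W - 4) = -3 + (6 + W)*(-4 + W) = -3 + (-4 + W)*(6 + W))
o(Q, Y) = (-4 + Q)*(Q + Y) (o(Q, Y) = (Q - 4)*(Y + Q) = (-4 + Q)*(Q + Y))
D(j, U) = 135 - 10*U - 5*U² (D(j, U) = ((-27 + U² + 2*U)*5)*(-1) = (-135 + 5*U² + 10*U)*(-1) = 135 - 10*U - 5*U²)
D(u(-13), o(-12, -13)) - 1*(-23856) = (135 - 10*((-12)² - 4*(-12) - 4*(-13) - 12*(-13)) - 5*((-12)² - 4*(-12) - 4*(-13) - 12*(-13))²) - 1*(-23856) = (135 - 10*(144 + 48 + 52 + 156) - 5*(144 + 48 + 52 + 156)²) + 23856 = (135 - 10*400 - 5*400²) + 23856 = (135 - 4000 - 5*160000) + 23856 = (135 - 4000 - 800000) + 23856 = -803865 + 23856 = -780009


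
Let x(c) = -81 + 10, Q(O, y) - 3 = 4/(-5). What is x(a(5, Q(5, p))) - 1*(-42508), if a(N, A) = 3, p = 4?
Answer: 42437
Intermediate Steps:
Q(O, y) = 11/5 (Q(O, y) = 3 + 4/(-5) = 3 + 4*(-⅕) = 3 - ⅘ = 11/5)
x(c) = -71
x(a(5, Q(5, p))) - 1*(-42508) = -71 - 1*(-42508) = -71 + 42508 = 42437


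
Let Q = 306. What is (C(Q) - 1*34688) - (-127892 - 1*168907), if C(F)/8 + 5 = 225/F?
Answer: 4455307/17 ≈ 2.6208e+5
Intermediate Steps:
C(F) = -40 + 1800/F (C(F) = -40 + 8*(225/F) = -40 + 1800/F)
(C(Q) - 1*34688) - (-127892 - 1*168907) = ((-40 + 1800/306) - 1*34688) - (-127892 - 1*168907) = ((-40 + 1800*(1/306)) - 34688) - (-127892 - 168907) = ((-40 + 100/17) - 34688) - 1*(-296799) = (-580/17 - 34688) + 296799 = -590276/17 + 296799 = 4455307/17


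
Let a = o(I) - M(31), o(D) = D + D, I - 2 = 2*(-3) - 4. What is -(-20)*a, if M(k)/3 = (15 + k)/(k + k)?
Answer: -11300/31 ≈ -364.52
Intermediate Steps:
I = -8 (I = 2 + (2*(-3) - 4) = 2 + (-6 - 4) = 2 - 10 = -8)
M(k) = 3*(15 + k)/(2*k) (M(k) = 3*((15 + k)/(k + k)) = 3*((15 + k)/((2*k))) = 3*((15 + k)*(1/(2*k))) = 3*((15 + k)/(2*k)) = 3*(15 + k)/(2*k))
o(D) = 2*D
a = -565/31 (a = 2*(-8) - 3*(15 + 31)/(2*31) = -16 - 3*46/(2*31) = -16 - 1*69/31 = -16 - 69/31 = -565/31 ≈ -18.226)
-(-20)*a = -(-20)*(-565)/31 = -20*565/31 = -11300/31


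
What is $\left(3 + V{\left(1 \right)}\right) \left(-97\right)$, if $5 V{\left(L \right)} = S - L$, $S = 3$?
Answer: $- \frac{1649}{5} \approx -329.8$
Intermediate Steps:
$V{\left(L \right)} = \frac{3}{5} - \frac{L}{5}$ ($V{\left(L \right)} = \frac{3 - L}{5} = \frac{3}{5} - \frac{L}{5}$)
$\left(3 + V{\left(1 \right)}\right) \left(-97\right) = \left(3 + \left(\frac{3}{5} - \frac{1}{5}\right)\right) \left(-97\right) = \left(3 + \frac{2}{5}\right) \left(-97\right) = \frac{17}{5} \left(-97\right) = - \frac{1649}{5}$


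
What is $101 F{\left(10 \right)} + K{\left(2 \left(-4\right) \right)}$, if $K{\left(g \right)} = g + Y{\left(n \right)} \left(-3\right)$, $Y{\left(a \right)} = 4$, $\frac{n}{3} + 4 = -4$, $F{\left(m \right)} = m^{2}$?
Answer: $10080$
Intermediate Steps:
$n = -24$ ($n = -12 + 3 \left(-4\right) = -12 - 12 = -24$)
$K{\left(g \right)} = -12 + g$ ($K{\left(g \right)} = g + 4 \left(-3\right) = g - 12 = -12 + g$)
$101 F{\left(10 \right)} + K{\left(2 \left(-4\right) \right)} = 101 \cdot 10^{2} + \left(-12 + 2 \left(-4\right)\right) = 101 \cdot 100 - 20 = 10100 - 20 = 10080$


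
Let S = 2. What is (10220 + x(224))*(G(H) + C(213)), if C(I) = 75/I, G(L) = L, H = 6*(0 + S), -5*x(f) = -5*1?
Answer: 8963817/71 ≈ 1.2625e+5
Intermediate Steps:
x(f) = 1 (x(f) = -(-1) = -⅕*(-5) = 1)
H = 12 (H = 6*(0 + 2) = 6*2 = 12)
(10220 + x(224))*(G(H) + C(213)) = (10220 + 1)*(12 + 75/213) = 10221*(12 + 75*(1/213)) = 10221*(12 + 25/71) = 10221*(877/71) = 8963817/71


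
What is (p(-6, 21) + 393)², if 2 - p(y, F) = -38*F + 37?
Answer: 1336336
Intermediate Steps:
p(y, F) = -35 + 38*F (p(y, F) = 2 - (-38*F + 37) = 2 - (37 - 38*F) = 2 + (-37 + 38*F) = -35 + 38*F)
(p(-6, 21) + 393)² = ((-35 + 38*21) + 393)² = ((-35 + 798) + 393)² = (763 + 393)² = 1156² = 1336336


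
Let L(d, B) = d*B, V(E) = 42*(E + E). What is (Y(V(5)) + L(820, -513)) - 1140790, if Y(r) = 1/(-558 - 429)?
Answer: -1541151151/987 ≈ -1.5615e+6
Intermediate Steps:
V(E) = 84*E (V(E) = 42*(2*E) = 84*E)
Y(r) = -1/987 (Y(r) = 1/(-987) = -1/987)
L(d, B) = B*d
(Y(V(5)) + L(820, -513)) - 1140790 = (-1/987 - 513*820) - 1140790 = (-1/987 - 420660) - 1140790 = -415191421/987 - 1140790 = -1541151151/987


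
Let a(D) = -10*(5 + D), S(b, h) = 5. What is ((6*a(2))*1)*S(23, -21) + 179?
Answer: -1921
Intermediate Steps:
a(D) = -50 - 10*D (a(D) = -5*(10 + 2*D) = -50 - 10*D)
((6*a(2))*1)*S(23, -21) + 179 = ((6*(-50 - 10*2))*1)*5 + 179 = ((6*(-50 - 20))*1)*5 + 179 = ((6*(-70))*1)*5 + 179 = -420*1*5 + 179 = -420*5 + 179 = -2100 + 179 = -1921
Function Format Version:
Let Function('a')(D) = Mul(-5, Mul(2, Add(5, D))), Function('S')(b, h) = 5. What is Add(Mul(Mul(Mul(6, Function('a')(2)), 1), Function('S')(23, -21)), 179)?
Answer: -1921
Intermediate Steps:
Function('a')(D) = Add(-50, Mul(-10, D)) (Function('a')(D) = Mul(-5, Add(10, Mul(2, D))) = Add(-50, Mul(-10, D)))
Add(Mul(Mul(Mul(6, Function('a')(2)), 1), Function('S')(23, -21)), 179) = Add(Mul(Mul(Mul(6, Add(-50, Mul(-10, 2))), 1), 5), 179) = Add(Mul(Mul(Mul(6, Add(-50, -20)), 1), 5), 179) = Add(Mul(Mul(Mul(6, -70), 1), 5), 179) = Add(Mul(Mul(-420, 1), 5), 179) = Add(Mul(-420, 5), 179) = Add(-2100, 179) = -1921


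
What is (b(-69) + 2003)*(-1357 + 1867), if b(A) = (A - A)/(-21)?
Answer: 1021530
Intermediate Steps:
b(A) = 0 (b(A) = 0*(-1/21) = 0)
(b(-69) + 2003)*(-1357 + 1867) = (0 + 2003)*(-1357 + 1867) = 2003*510 = 1021530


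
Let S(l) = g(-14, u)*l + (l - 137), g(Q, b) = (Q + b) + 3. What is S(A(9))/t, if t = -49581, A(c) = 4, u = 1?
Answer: 173/49581 ≈ 0.0034892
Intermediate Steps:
g(Q, b) = 3 + Q + b
S(l) = -137 - 9*l (S(l) = (3 - 14 + 1)*l + (l - 137) = -10*l + (-137 + l) = -137 - 9*l)
S(A(9))/t = (-137 - 9*4)/(-49581) = (-137 - 36)*(-1/49581) = -173*(-1/49581) = 173/49581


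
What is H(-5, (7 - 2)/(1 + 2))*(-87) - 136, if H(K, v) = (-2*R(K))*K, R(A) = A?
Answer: 4214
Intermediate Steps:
H(K, v) = -2*K² (H(K, v) = (-2*K)*K = -2*K²)
H(-5, (7 - 2)/(1 + 2))*(-87) - 136 = -2*(-5)²*(-87) - 136 = -2*25*(-87) - 136 = -50*(-87) - 136 = 4350 - 136 = 4214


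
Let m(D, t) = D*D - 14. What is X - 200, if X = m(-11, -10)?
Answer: -93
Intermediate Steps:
m(D, t) = -14 + D² (m(D, t) = D² - 14 = -14 + D²)
X = 107 (X = -14 + (-11)² = -14 + 121 = 107)
X - 200 = 107 - 200 = -93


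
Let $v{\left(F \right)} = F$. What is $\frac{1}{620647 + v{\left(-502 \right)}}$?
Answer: $\frac{1}{620145} \approx 1.6125 \cdot 10^{-6}$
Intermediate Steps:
$\frac{1}{620647 + v{\left(-502 \right)}} = \frac{1}{620647 - 502} = \frac{1}{620145}$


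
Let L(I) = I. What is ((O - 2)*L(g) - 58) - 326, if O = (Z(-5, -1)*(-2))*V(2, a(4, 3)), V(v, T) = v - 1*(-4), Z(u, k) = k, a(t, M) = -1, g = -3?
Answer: -414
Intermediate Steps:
V(v, T) = 4 + v (V(v, T) = v + 4 = 4 + v)
O = 12 (O = (-1*(-2))*(4 + 2) = 2*6 = 12)
((O - 2)*L(g) - 58) - 326 = ((12 - 2)*(-3) - 58) - 326 = (10*(-3) - 58) - 326 = (-30 - 58) - 326 = -88 - 326 = -414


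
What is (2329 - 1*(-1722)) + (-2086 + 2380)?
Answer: 4345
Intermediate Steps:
(2329 - 1*(-1722)) + (-2086 + 2380) = (2329 + 1722) + 294 = 4051 + 294 = 4345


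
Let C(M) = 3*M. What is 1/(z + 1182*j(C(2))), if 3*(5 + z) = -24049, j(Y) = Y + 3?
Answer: 3/7850 ≈ 0.00038217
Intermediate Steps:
j(Y) = 3 + Y
z = -24064/3 (z = -5 + (⅓)*(-24049) = -5 - 24049/3 = -24064/3 ≈ -8021.3)
1/(z + 1182*j(C(2))) = 1/(-24064/3 + 1182*(3 + 3*2)) = 1/(-24064/3 + 1182*(3 + 6)) = 1/(-24064/3 + 1182*9) = 1/(-24064/3 + 10638) = 1/(7850/3) = 3/7850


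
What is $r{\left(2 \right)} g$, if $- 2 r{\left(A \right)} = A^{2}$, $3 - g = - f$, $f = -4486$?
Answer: $8966$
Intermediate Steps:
$g = -4483$ ($g = 3 - \left(-1\right) \left(-4486\right) = 3 - 4486 = -4483$)
$r{\left(A \right)} = - \frac{A^{2}}{2}$
$r{\left(2 \right)} g = - \frac{2^{2}}{2} \left(-4483\right) = \left(- \frac{1}{2}\right) 4 \left(-4483\right) = \left(-2\right) \left(-4483\right) = 8966$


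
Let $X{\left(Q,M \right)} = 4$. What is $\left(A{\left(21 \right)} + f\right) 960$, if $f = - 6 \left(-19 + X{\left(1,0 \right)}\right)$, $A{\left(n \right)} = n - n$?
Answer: $86400$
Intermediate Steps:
$A{\left(n \right)} = 0$
$f = 90$ ($f = - 6 \left(-19 + 4\right) = \left(-6\right) \left(-15\right) = 90$)
$\left(A{\left(21 \right)} + f\right) 960 = \left(0 + 90\right) 960 = 90 \cdot 960 = 86400$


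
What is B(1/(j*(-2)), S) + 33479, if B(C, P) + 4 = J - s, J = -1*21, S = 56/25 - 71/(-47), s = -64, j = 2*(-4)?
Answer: 33518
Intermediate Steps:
j = -8
S = 4407/1175 (S = 56*(1/25) - 71*(-1/47) = 56/25 + 71/47 = 4407/1175 ≈ 3.7506)
J = -21
B(C, P) = 39 (B(C, P) = -4 + (-21 - 1*(-64)) = -4 + (-21 + 64) = -4 + 43 = 39)
B(1/(j*(-2)), S) + 33479 = 39 + 33479 = 33518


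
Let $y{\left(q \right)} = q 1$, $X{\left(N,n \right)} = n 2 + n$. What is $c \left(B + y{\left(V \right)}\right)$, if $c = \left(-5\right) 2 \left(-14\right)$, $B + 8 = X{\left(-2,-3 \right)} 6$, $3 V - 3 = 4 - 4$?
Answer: $-8540$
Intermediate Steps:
$X{\left(N,n \right)} = 3 n$ ($X{\left(N,n \right)} = 2 n + n = 3 n$)
$V = 1$ ($V = 1 + \frac{4 - 4}{3} = 1 + \frac{1}{3} \cdot 0 = 1 + 0 = 1$)
$B = -62$ ($B = -8 + 3 \left(-3\right) 6 = -8 - 54 = -62$)
$c = 140$ ($c = \left(-10\right) \left(-14\right) = 140$)
$y{\left(q \right)} = q$
$c \left(B + y{\left(V \right)}\right) = 140 \left(-62 + 1\right) = 140 \left(-61\right) = -8540$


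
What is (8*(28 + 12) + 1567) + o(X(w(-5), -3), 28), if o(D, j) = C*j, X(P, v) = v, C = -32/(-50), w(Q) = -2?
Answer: 47623/25 ≈ 1904.9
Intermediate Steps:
C = 16/25 (C = -32*(-1/50) = 16/25 ≈ 0.64000)
o(D, j) = 16*j/25
(8*(28 + 12) + 1567) + o(X(w(-5), -3), 28) = (8*(28 + 12) + 1567) + (16/25)*28 = (8*40 + 1567) + 448/25 = (320 + 1567) + 448/25 = 1887 + 448/25 = 47623/25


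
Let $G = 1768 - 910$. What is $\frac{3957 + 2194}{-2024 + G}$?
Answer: $- \frac{6151}{1166} \approx -5.2753$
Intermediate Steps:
$G = 858$
$\frac{3957 + 2194}{-2024 + G} = \frac{3957 + 2194}{-2024 + 858} = \frac{6151}{-1166} = 6151 \left(- \frac{1}{1166}\right) = - \frac{6151}{1166}$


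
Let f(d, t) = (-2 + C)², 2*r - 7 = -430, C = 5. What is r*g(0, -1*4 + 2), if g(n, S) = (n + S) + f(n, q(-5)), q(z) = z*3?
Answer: -2961/2 ≈ -1480.5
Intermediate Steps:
r = -423/2 (r = 7/2 + (½)*(-430) = 7/2 - 215 = -423/2 ≈ -211.50)
q(z) = 3*z
f(d, t) = 9 (f(d, t) = (-2 + 5)² = 3² = 9)
g(n, S) = 9 + S + n (g(n, S) = (n + S) + 9 = (S + n) + 9 = 9 + S + n)
r*g(0, -1*4 + 2) = -423*(9 + (-1*4 + 2) + 0)/2 = -423*(9 + (-4 + 2) + 0)/2 = -423*(9 - 2 + 0)/2 = -423/2*7 = -2961/2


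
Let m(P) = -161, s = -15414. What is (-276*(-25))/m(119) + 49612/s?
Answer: -355106/7707 ≈ -46.076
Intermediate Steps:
(-276*(-25))/m(119) + 49612/s = -276*(-25)/(-161) + 49612/(-15414) = 6900*(-1/161) + 49612*(-1/15414) = -300/7 - 24806/7707 = -355106/7707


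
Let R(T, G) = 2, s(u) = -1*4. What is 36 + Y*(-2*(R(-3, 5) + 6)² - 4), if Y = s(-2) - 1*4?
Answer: 1092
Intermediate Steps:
s(u) = -4
Y = -8 (Y = -4 - 1*4 = -4 - 4 = -8)
36 + Y*(-2*(R(-3, 5) + 6)² - 4) = 36 - 8*(-2*(2 + 6)² - 4) = 36 - 8*(-2*8² - 4) = 36 - 8*(-2*64 - 4) = 36 - 8*(-128 - 4) = 36 - 8*(-132) = 36 + 1056 = 1092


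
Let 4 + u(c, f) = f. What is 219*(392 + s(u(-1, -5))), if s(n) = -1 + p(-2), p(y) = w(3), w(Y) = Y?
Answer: 86286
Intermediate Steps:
p(y) = 3
u(c, f) = -4 + f
s(n) = 2 (s(n) = -1 + 3 = 2)
219*(392 + s(u(-1, -5))) = 219*(392 + 2) = 219*394 = 86286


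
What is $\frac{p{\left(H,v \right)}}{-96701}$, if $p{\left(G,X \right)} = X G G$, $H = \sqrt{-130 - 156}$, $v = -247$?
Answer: $- \frac{6422}{8791} \approx -0.73052$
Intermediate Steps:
$H = i \sqrt{286}$ ($H = \sqrt{-286} = i \sqrt{286} \approx 16.912 i$)
$p{\left(G,X \right)} = X G^{2}$ ($p{\left(G,X \right)} = G X G = X G^{2}$)
$\frac{p{\left(H,v \right)}}{-96701} = \frac{\left(-247\right) \left(i \sqrt{286}\right)^{2}}{-96701} = \left(-247\right) \left(-286\right) \left(- \frac{1}{96701}\right) = 70642 \left(- \frac{1}{96701}\right) = - \frac{6422}{8791}$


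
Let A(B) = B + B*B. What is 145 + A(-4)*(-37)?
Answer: -299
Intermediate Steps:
A(B) = B + B**2
145 + A(-4)*(-37) = 145 - 4*(1 - 4)*(-37) = 145 - 4*(-3)*(-37) = 145 + 12*(-37) = 145 - 444 = -299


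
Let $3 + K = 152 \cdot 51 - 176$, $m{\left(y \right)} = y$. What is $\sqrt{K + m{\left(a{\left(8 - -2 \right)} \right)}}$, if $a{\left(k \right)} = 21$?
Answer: $\sqrt{7594} \approx 87.144$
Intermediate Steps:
$K = 7573$ ($K = -3 + \left(152 \cdot 51 - 176\right) = -3 + \left(7752 - 176\right) = -3 + 7576 = 7573$)
$\sqrt{K + m{\left(a{\left(8 - -2 \right)} \right)}} = \sqrt{7573 + 21} = \sqrt{7594}$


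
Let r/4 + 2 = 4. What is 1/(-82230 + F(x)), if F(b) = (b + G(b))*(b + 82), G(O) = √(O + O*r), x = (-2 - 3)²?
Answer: -1/77950 ≈ -1.2829e-5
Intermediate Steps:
r = 8 (r = -8 + 4*4 = -8 + 16 = 8)
x = 25 (x = (-5)² = 25)
G(O) = 3*√O (G(O) = √(O + O*8) = √(O + 8*O) = √(9*O) = 3*√O)
F(b) = (82 + b)*(b + 3*√b) (F(b) = (b + 3*√b)*(b + 82) = (b + 3*√b)*(82 + b) = (82 + b)*(b + 3*√b))
1/(-82230 + F(x)) = 1/(-82230 + (25² + 3*25^(3/2) + 82*25 + 246*√25)) = 1/(-82230 + (625 + 3*125 + 2050 + 246*5)) = 1/(-82230 + (625 + 375 + 2050 + 1230)) = 1/(-82230 + 4280) = 1/(-77950) = -1/77950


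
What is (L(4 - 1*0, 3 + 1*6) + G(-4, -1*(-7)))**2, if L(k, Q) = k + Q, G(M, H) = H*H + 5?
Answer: 4489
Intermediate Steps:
G(M, H) = 5 + H**2 (G(M, H) = H**2 + 5 = 5 + H**2)
L(k, Q) = Q + k
(L(4 - 1*0, 3 + 1*6) + G(-4, -1*(-7)))**2 = (((3 + 1*6) + (4 - 1*0)) + (5 + (-1*(-7))**2))**2 = (((3 + 6) + (4 + 0)) + (5 + 7**2))**2 = ((9 + 4) + (5 + 49))**2 = (13 + 54)**2 = 67**2 = 4489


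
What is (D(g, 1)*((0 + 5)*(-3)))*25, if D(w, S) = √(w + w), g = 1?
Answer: -375*√2 ≈ -530.33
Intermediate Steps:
D(w, S) = √2*√w (D(w, S) = √(2*w) = √2*√w)
(D(g, 1)*((0 + 5)*(-3)))*25 = ((√2*√1)*((0 + 5)*(-3)))*25 = ((√2*1)*(5*(-3)))*25 = (√2*(-15))*25 = -15*√2*25 = -375*√2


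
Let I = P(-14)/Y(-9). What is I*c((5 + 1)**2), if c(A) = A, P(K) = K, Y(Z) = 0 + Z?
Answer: 56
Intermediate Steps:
Y(Z) = Z
I = 14/9 (I = -14/(-9) = -14*(-1/9) = 14/9 ≈ 1.5556)
I*c((5 + 1)**2) = 14*(5 + 1)**2/9 = (14/9)*6**2 = (14/9)*36 = 56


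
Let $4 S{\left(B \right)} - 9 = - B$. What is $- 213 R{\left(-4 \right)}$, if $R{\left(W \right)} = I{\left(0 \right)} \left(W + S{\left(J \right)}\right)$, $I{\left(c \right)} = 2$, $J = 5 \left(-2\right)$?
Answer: $- \frac{639}{2} \approx -319.5$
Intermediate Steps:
$J = -10$
$S{\left(B \right)} = \frac{9}{4} - \frac{B}{4}$ ($S{\left(B \right)} = \frac{9}{4} + \frac{\left(-1\right) B}{4} = \frac{9}{4} - \frac{B}{4}$)
$R{\left(W \right)} = \frac{19}{2} + 2 W$ ($R{\left(W \right)} = 2 \left(W + \left(\frac{9}{4} - - \frac{5}{2}\right)\right) = 2 \left(W + \left(\frac{9}{4} + \frac{5}{2}\right)\right) = 2 \left(W + \frac{19}{4}\right) = 2 \left(\frac{19}{4} + W\right) = \frac{19}{2} + 2 W$)
$- 213 R{\left(-4 \right)} = - 213 \left(\frac{19}{2} + 2 \left(-4\right)\right) = - 213 \left(\frac{19}{2} - 8\right) = \left(-213\right) \frac{3}{2} = - \frac{639}{2}$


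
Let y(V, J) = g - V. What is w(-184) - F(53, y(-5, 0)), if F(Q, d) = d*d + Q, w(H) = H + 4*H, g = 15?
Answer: -1373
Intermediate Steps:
y(V, J) = 15 - V
w(H) = 5*H
F(Q, d) = Q + d² (F(Q, d) = d² + Q = Q + d²)
w(-184) - F(53, y(-5, 0)) = 5*(-184) - (53 + (15 - 1*(-5))²) = -920 - (53 + (15 + 5)²) = -920 - (53 + 20²) = -920 - (53 + 400) = -920 - 1*453 = -920 - 453 = -1373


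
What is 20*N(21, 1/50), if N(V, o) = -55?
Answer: -1100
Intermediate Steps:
20*N(21, 1/50) = 20*(-55) = -1100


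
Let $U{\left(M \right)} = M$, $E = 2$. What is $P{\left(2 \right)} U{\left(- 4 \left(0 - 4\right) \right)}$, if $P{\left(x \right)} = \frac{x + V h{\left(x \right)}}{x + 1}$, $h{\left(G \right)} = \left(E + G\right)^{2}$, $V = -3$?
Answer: $- \frac{736}{3} \approx -245.33$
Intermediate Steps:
$h{\left(G \right)} = \left(2 + G\right)^{2}$
$P{\left(x \right)} = \frac{x - 3 \left(2 + x\right)^{2}}{1 + x}$ ($P{\left(x \right)} = \frac{x - 3 \left(2 + x\right)^{2}}{x + 1} = \frac{x - 3 \left(2 + x\right)^{2}}{1 + x}$)
$P{\left(2 \right)} U{\left(- 4 \left(0 - 4\right) \right)} = \frac{2 - 3 \left(2 + 2\right)^{2}}{1 + 2} \left(- 4 \left(0 - 4\right)\right) = \frac{2 - 3 \cdot 4^{2}}{3} \left(\left(-4\right) \left(-4\right)\right) = \frac{2 - 48}{3} \cdot 16 = \frac{1}{3} \left(-46\right) 16 = \left(- \frac{46}{3}\right) 16 = - \frac{736}{3}$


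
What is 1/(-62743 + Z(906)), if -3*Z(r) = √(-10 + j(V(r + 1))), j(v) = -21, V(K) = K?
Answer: -564687/35430156472 + 3*I*√31/35430156472 ≈ -1.5938e-5 + 4.7144e-10*I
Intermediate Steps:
Z(r) = -I*√31/3 (Z(r) = -√(-10 - 21)/3 = -I*√31/3)
1/(-62743 + Z(906)) = 1/(-62743 - I*√31/3)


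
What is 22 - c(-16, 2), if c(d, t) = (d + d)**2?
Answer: -1002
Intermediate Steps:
c(d, t) = 4*d**2 (c(d, t) = (2*d)**2 = 4*d**2)
22 - c(-16, 2) = 22 - 4*(-16)**2 = 22 - 4*256 = 22 - 1*1024 = 22 - 1024 = -1002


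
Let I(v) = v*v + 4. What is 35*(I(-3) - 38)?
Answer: -875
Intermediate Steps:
I(v) = 4 + v² (I(v) = v² + 4 = 4 + v²)
35*(I(-3) - 38) = 35*((4 + (-3)²) - 38) = 35*((4 + 9) - 38) = 35*(13 - 38) = 35*(-25) = -875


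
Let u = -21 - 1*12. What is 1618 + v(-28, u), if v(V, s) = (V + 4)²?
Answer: 2194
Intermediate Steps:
u = -33 (u = -21 - 12 = -33)
v(V, s) = (4 + V)²
1618 + v(-28, u) = 1618 + (4 - 28)² = 1618 + (-24)² = 1618 + 576 = 2194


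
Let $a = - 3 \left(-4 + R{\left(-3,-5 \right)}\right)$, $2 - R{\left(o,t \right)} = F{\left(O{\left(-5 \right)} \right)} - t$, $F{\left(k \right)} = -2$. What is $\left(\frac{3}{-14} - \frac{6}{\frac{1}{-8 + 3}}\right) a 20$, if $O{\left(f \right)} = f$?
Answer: $\frac{62550}{7} \approx 8935.7$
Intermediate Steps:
$R{\left(o,t \right)} = 4 + t$ ($R{\left(o,t \right)} = 2 - \left(-2 - t\right) = 2 + \left(2 + t\right) = 4 + t$)
$a = 15$ ($a = - 3 \left(-4 + \left(4 - 5\right)\right) = - 3 \left(-4 - 1\right) = \left(-3\right) \left(-5\right) = 15$)
$\left(\frac{3}{-14} - \frac{6}{\frac{1}{-8 + 3}}\right) a 20 = \left(\frac{3}{-14} - \frac{6}{\frac{1}{-8 + 3}}\right) 15 \cdot 20 = \left(3 \left(- \frac{1}{14}\right) - \frac{6}{\frac{1}{-5}}\right) 15 \cdot 20 = \left(- \frac{3}{14} - \frac{6}{- \frac{1}{5}}\right) 15 \cdot 20 = \left(- \frac{3}{14} - -30\right) 15 \cdot 20 = \left(- \frac{3}{14} + 30\right) 15 \cdot 20 = \frac{417}{14} \cdot 15 \cdot 20 = \frac{6255}{14} \cdot 20 = \frac{62550}{7}$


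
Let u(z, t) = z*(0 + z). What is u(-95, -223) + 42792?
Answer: 51817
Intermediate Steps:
u(z, t) = z² (u(z, t) = z*z = z²)
u(-95, -223) + 42792 = (-95)² + 42792 = 9025 + 42792 = 51817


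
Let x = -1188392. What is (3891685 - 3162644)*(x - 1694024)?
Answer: -2101399443056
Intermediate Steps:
(3891685 - 3162644)*(x - 1694024) = (3891685 - 3162644)*(-1188392 - 1694024) = 729041*(-2882416) = -2101399443056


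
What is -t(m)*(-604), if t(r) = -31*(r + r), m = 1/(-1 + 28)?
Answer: -37448/27 ≈ -1387.0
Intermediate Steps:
m = 1/27 ≈ 0.037037
t(r) = -62*r
-t(m)*(-604) = -(-62*1/27)*(-604) = -(-62)*(-604)/27 = -1*37448/27 = -37448/27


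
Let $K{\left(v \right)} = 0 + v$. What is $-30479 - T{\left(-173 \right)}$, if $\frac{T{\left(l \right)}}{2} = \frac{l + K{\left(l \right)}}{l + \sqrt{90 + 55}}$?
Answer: $- \frac{226976563}{7446} - \frac{173 \sqrt{145}}{7446} \approx -30483.0$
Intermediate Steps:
$K{\left(v \right)} = v$
$T{\left(l \right)} = \frac{4 l}{l + \sqrt{145}}$ ($T{\left(l \right)} = 2 \frac{l + l}{l + \sqrt{90 + 55}} = 2 \frac{2 l}{l + \sqrt{145}} = \frac{4 l}{l + \sqrt{145}}$)
$-30479 - T{\left(-173 \right)} = -30479 - 4 \left(-173\right) \frac{1}{-173 + \sqrt{145}} = -30479 - - \frac{692}{-173 + \sqrt{145}} = -30479 + \frac{692}{-173 + \sqrt{145}}$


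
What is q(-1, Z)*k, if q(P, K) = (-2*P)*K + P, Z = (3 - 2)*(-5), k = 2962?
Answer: -32582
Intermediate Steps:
Z = -5 (Z = 1*(-5) = -5)
q(P, K) = P - 2*K*P (q(P, K) = -2*K*P + P = P - 2*K*P)
q(-1, Z)*k = -(1 - 2*(-5))*2962 = -(1 + 10)*2962 = -1*11*2962 = -11*2962 = -32582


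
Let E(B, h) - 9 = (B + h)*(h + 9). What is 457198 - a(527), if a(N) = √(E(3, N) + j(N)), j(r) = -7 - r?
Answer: 457198 - √283555 ≈ 4.5667e+5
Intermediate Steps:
E(B, h) = 9 + (9 + h)*(B + h) (E(B, h) = 9 + (B + h)*(h + 9) = 9 + (B + h)*(9 + h) = 9 + (9 + h)*(B + h))
a(N) = √(29 + N² + 11*N) (a(N) = √((9 + N² + 9*3 + 9*N + 3*N) + (-7 - N)) = √((9 + N² + 27 + 9*N + 3*N) + (-7 - N)) = √((36 + N² + 12*N) + (-7 - N)) = √(29 + N² + 11*N))
457198 - a(527) = 457198 - √(29 + 527² + 11*527) = 457198 - √(29 + 277729 + 5797) = 457198 - √283555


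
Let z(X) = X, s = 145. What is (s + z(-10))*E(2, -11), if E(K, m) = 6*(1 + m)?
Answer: -8100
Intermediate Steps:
E(K, m) = 6 + 6*m
(s + z(-10))*E(2, -11) = (145 - 10)*(6 + 6*(-11)) = 135*(6 - 66) = 135*(-60) = -8100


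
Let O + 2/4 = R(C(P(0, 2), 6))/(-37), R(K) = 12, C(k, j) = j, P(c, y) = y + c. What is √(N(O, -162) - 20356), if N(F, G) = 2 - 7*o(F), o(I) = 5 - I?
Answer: I*√111681762/74 ≈ 142.81*I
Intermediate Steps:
P(c, y) = c + y
O = -61/74 (O = -½ + 12/(-37) = -½ + 12*(-1/37) = -½ - 12/37 = -61/74 ≈ -0.82432)
N(F, G) = -33 + 7*F (N(F, G) = 2 - 7*(5 - F) = 2 + (-35 + 7*F) = -33 + 7*F)
√(N(O, -162) - 20356) = √((-33 + 7*(-61/74)) - 20356) = √((-33 - 427/74) - 20356) = √(-2869/74 - 20356) = √(-1509213/74) = I*√111681762/74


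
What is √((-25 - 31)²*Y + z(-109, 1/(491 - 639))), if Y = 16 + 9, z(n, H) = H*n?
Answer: √429322433/74 ≈ 280.00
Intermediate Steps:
Y = 25
√((-25 - 31)²*Y + z(-109, 1/(491 - 639))) = √((-25 - 31)²*25 - 109/(491 - 639)) = √((-56)²*25 - 109/(-148)) = √(3136*25 - 1/148*(-109)) = √(78400 + 109/148) = √(11603309/148) = √429322433/74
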